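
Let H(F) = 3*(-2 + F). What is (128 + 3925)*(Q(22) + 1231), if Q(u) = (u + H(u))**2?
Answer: 32241615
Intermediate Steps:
H(F) = -6 + 3*F
Q(u) = (-6 + 4*u)**2 (Q(u) = (u + (-6 + 3*u))**2 = (-6 + 4*u)**2)
(128 + 3925)*(Q(22) + 1231) = (128 + 3925)*(4*(-3 + 2*22)**2 + 1231) = 4053*(4*(-3 + 44)**2 + 1231) = 4053*(4*41**2 + 1231) = 4053*(4*1681 + 1231) = 4053*(6724 + 1231) = 4053*7955 = 32241615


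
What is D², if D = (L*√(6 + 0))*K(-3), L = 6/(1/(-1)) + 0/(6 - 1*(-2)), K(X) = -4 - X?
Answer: 216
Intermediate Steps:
L = -6 (L = 6/(-1) + 0/(6 + 2) = 6*(-1) + 0/8 = -6 + 0*(⅛) = -6 + 0 = -6)
D = 6*√6 (D = (-6*√(6 + 0))*(-4 - 1*(-3)) = (-6*√6)*(-4 + 3) = -6*√6*(-1) = 6*√6 ≈ 14.697)
D² = (6*√6)² = 216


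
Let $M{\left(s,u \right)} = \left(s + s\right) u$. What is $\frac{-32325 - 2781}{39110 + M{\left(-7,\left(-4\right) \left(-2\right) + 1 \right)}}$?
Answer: $- \frac{17553}{19492} \approx -0.90052$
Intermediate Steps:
$M{\left(s,u \right)} = 2 s u$
$\frac{-32325 - 2781}{39110 + M{\left(-7,\left(-4\right) \left(-2\right) + 1 \right)}} = \frac{-32325 - 2781}{39110 + 2 \left(-7\right) \left(\left(-4\right) \left(-2\right) + 1\right)} = - \frac{35106}{39110 + 2 \left(-7\right) \left(8 + 1\right)} = - \frac{35106}{39110 + 2 \left(-7\right) 9} = - \frac{35106}{39110 - 126} = - \frac{35106}{38984} = \left(-35106\right) \frac{1}{38984} = - \frac{17553}{19492}$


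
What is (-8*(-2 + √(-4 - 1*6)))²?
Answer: 64*(2 - I*√10)² ≈ -384.0 - 809.54*I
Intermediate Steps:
(-8*(-2 + √(-4 - 1*6)))² = (-8*(-2 + √(-4 - 6)))² = (-8*(-2 + √(-10)))² = (-8*(-2 + I*√10))² = (16 - 8*I*√10)²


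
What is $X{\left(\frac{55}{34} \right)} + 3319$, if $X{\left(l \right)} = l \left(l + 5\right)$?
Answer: $\frac{3849139}{1156} \approx 3329.7$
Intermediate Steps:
$X{\left(l \right)} = l \left(5 + l\right)$
$X{\left(\frac{55}{34} \right)} + 3319 = \frac{55}{34} \left(5 + \frac{55}{34}\right) + 3319 = 55 \cdot \frac{1}{34} \left(5 + 55 \cdot \frac{1}{34}\right) + 3319 = \frac{55 \left(5 + \frac{55}{34}\right)}{34} + 3319 = \frac{55}{34} \cdot \frac{225}{34} + 3319 = \frac{12375}{1156} + 3319 = \frac{3849139}{1156}$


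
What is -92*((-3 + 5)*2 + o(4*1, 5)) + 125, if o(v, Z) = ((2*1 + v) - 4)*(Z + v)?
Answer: -1899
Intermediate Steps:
o(v, Z) = (-2 + v)*(Z + v) (o(v, Z) = ((2 + v) - 4)*(Z + v) = (-2 + v)*(Z + v))
-92*((-3 + 5)*2 + o(4*1, 5)) + 125 = -92*((-3 + 5)*2 + ((4*1)² - 2*5 - 8 + 5*(4*1))) + 125 = -92*(2*2 + (4² - 10 - 2*4 + 5*4)) + 125 = -92*(4 + (16 - 10 - 8 + 20)) + 125 = -92*(4 + 18) + 125 = -2024 + 125 = -1899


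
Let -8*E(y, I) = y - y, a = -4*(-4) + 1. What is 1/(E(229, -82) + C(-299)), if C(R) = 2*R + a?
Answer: -1/581 ≈ -0.0017212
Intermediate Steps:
a = 17 (a = 16 + 1 = 17)
C(R) = 17 + 2*R (C(R) = 2*R + 17 = 17 + 2*R)
E(y, I) = 0 (E(y, I) = -(y - y)/8 = -⅛*0 = 0)
1/(E(229, -82) + C(-299)) = 1/(0 + (17 + 2*(-299))) = 1/(0 + (17 - 598)) = 1/(0 - 581) = 1/(-581) = -1/581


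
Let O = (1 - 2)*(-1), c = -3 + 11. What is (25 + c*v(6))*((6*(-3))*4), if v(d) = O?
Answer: -2376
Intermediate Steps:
c = 8
O = 1 (O = -1*(-1) = 1)
v(d) = 1
(25 + c*v(6))*((6*(-3))*4) = (25 + 8*1)*((6*(-3))*4) = (25 + 8)*(-18*4) = 33*(-72) = -2376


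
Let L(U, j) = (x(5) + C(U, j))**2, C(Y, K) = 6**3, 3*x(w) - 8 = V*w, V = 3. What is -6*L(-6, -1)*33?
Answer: -9905302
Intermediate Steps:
x(w) = 8/3 + w (x(w) = 8/3 + (3*w)/3 = 8/3 + w)
C(Y, K) = 216
L(U, j) = 450241/9 (L(U, j) = ((8/3 + 5) + 216)**2 = (23/3 + 216)**2 = (671/3)**2 = 450241/9)
-6*L(-6, -1)*33 = -6*450241/9*33 = -900482/3*33 = -9905302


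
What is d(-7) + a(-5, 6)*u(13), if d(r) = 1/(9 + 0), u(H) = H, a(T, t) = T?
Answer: -584/9 ≈ -64.889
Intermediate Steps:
d(r) = ⅑ (d(r) = 1/9 = ⅑)
d(-7) + a(-5, 6)*u(13) = ⅑ - 5*13 = ⅑ - 65 = -584/9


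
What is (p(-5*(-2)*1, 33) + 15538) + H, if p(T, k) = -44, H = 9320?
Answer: 24814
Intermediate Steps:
(p(-5*(-2)*1, 33) + 15538) + H = (-44 + 15538) + 9320 = 15494 + 9320 = 24814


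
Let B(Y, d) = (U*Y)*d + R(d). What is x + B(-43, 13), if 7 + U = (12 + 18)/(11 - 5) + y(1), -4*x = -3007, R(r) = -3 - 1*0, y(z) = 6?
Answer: -5949/4 ≈ -1487.3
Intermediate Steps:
R(r) = -3 (R(r) = -3 + 0 = -3)
x = 3007/4 (x = -1/4*(-3007) = 3007/4 ≈ 751.75)
U = 4 (U = -7 + ((12 + 18)/(11 - 5) + 6) = -7 + (30/6 + 6) = -7 + (30*(1/6) + 6) = -7 + (5 + 6) = -7 + 11 = 4)
B(Y, d) = -3 + 4*Y*d (B(Y, d) = (4*Y)*d - 3 = 4*Y*d - 3 = -3 + 4*Y*d)
x + B(-43, 13) = 3007/4 + (-3 + 4*(-43)*13) = 3007/4 + (-3 - 2236) = 3007/4 - 2239 = -5949/4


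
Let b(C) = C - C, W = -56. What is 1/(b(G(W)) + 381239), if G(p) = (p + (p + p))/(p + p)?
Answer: 1/381239 ≈ 2.6230e-6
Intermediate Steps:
G(p) = 3/2 (G(p) = (p + 2*p)/((2*p)) = (3*p)*(1/(2*p)) = 3/2)
b(C) = 0
1/(b(G(W)) + 381239) = 1/(0 + 381239) = 1/381239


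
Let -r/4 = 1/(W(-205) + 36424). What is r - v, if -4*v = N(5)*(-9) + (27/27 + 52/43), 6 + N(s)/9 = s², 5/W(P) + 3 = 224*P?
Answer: -55267674921739/143852143842 ≈ -384.20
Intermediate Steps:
W(P) = 5/(-3 + 224*P)
N(s) = -54 + 9*s²
r = -183692/1672699347 (r = -4/(5/(-3 + 224*(-205)) + 36424) = -4/(5/(-3 - 45920) + 36424) = -4/(5/(-45923) + 36424) = -4/(5*(-1/45923) + 36424) = -4/(-5/45923 + 36424) = -4/1672699347/45923 = -4*45923/1672699347 = -183692/1672699347 ≈ -0.00010982)
v = 33041/86 (v = -((-54 + 9*5²)*(-9) + (27/27 + 52/43))/4 = -((-54 + 9*25)*(-9) + (27*(1/27) + 52*(1/43)))/4 = -((-54 + 225)*(-9) + (1 + 52/43))/4 = -(171*(-9) + 95/43)/4 = -(-1539 + 95/43)/4 = -¼*(-66082/43) = 33041/86 ≈ 384.20)
r - v = -183692/1672699347 - 1*33041/86 = -183692/1672699347 - 33041/86 = -55267674921739/143852143842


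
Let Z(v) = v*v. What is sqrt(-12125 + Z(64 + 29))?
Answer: 2*I*sqrt(869) ≈ 58.958*I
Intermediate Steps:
Z(v) = v**2
sqrt(-12125 + Z(64 + 29)) = sqrt(-12125 + (64 + 29)**2) = sqrt(-12125 + 93**2) = sqrt(-12125 + 8649) = sqrt(-3476) = 2*I*sqrt(869)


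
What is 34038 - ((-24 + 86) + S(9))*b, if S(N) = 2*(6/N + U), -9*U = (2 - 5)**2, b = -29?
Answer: 107450/3 ≈ 35817.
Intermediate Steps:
U = -1 (U = -(2 - 5)**2/9 = -1/9*(-3)**2 = -1/9*9 = -1)
S(N) = -2 + 12/N (S(N) = 2*(6/N - 1) = 2*(-1 + 6/N) = -2 + 12/N)
34038 - ((-24 + 86) + S(9))*b = 34038 - ((-24 + 86) + (-2 + 12/9))*(-29) = 34038 - (62 + (-2 + 12*(1/9)))*(-29) = 34038 - (62 + (-2 + 4/3))*(-29) = 34038 - (62 - 2/3)*(-29) = 34038 - 184*(-29)/3 = 34038 - 1*(-5336/3) = 34038 + 5336/3 = 107450/3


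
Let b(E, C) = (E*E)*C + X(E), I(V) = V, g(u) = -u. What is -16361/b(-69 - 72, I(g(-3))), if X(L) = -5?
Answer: -16361/59638 ≈ -0.27434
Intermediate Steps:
b(E, C) = -5 + C*E**2 (b(E, C) = (E*E)*C - 5 = E**2*C - 5 = C*E**2 - 5 = -5 + C*E**2)
-16361/b(-69 - 72, I(g(-3))) = -16361/(-5 + (-1*(-3))*(-69 - 72)**2) = -16361/(-5 + 3*(-141)**2) = -16361/(-5 + 3*19881) = -16361/(-5 + 59643) = -16361/59638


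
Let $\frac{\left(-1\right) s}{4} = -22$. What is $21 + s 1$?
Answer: $109$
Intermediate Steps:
$s = 88$ ($s = \left(-4\right) \left(-22\right) = 88$)
$21 + s 1 = 21 + 88 \cdot 1 = 21 + 88 = 109$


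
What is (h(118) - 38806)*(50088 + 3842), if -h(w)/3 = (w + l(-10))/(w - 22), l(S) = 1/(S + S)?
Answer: -133952407207/64 ≈ -2.0930e+9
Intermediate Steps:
l(S) = 1/(2*S)
h(w) = -3*(-1/20 + w)/(-22 + w) (h(w) = -3*(w + (½)/(-10))/(w - 22) = -3*(w + (½)*(-⅒))/(-22 + w) = -3*(w - 1/20)/(-22 + w) = -3*(-1/20 + w)/(-22 + w))
(h(118) - 38806)*(50088 + 3842) = (3*(1 - 20*118)/(20*(-22 + 118)) - 38806)*(50088 + 3842) = ((3/20)*(1 - 2360)/96 - 38806)*53930 = ((3/20)*(1/96)*(-2359) - 38806)*53930 = (-2359/640 - 38806)*53930 = -24838199/640*53930 = -133952407207/64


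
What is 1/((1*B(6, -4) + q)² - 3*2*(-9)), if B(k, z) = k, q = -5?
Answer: 1/55 ≈ 0.018182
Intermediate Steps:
1/((1*B(6, -4) + q)² - 3*2*(-9)) = 1/((1*6 - 5)² - 3*2*(-9)) = 1/((6 - 5)² - 6*(-9)) = 1/(1² + 54) = 1/(1 + 54) = 1/55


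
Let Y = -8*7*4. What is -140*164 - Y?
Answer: -22736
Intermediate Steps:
Y = -224 (Y = -56*4 = -224)
-140*164 - Y = -140*164 - 1*(-224) = -22960 + 224 = -22736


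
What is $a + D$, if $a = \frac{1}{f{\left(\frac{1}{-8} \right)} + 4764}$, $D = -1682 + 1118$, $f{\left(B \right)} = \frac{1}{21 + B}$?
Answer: $- \frac{448715977}{795596} \approx -564.0$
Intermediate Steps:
$D = -564$
$a = \frac{167}{795596}$ ($a = \frac{1}{\frac{1}{21 + \frac{1}{-8}} + 4764} = \frac{1}{\frac{1}{21 - \frac{1}{8}} + 4764} = \frac{1}{\frac{1}{\frac{167}{8}} + 4764} = \frac{1}{\frac{8}{167} + 4764} = \frac{1}{\frac{795596}{167}} = \frac{167}{795596} \approx 0.00020991$)
$a + D = \frac{167}{795596} - 564 = - \frac{448715977}{795596}$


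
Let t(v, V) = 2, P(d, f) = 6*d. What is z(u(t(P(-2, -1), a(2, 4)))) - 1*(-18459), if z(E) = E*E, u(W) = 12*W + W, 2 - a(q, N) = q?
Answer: 19135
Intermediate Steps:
a(q, N) = 2 - q
u(W) = 13*W
z(E) = E²
z(u(t(P(-2, -1), a(2, 4)))) - 1*(-18459) = (13*2)² - 1*(-18459) = 26² + 18459 = 676 + 18459 = 19135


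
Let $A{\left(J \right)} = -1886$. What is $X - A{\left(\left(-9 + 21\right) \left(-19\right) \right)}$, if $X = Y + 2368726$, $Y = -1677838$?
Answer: $692774$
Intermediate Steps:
$X = 690888$ ($X = -1677838 + 2368726 = 690888$)
$X - A{\left(\left(-9 + 21\right) \left(-19\right) \right)} = 690888 - -1886 = 690888 + 1886 = 692774$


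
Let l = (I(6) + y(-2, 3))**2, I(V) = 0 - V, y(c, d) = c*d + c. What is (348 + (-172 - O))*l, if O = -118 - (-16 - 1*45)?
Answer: 45668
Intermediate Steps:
y(c, d) = c + c*d
I(V) = -V
O = -57 (O = -118 - (-16 - 45) = -118 - 1*(-61) = -118 + 61 = -57)
l = 196 (l = (-1*6 - 2*(1 + 3))**2 = (-6 - 2*4)**2 = (-6 - 8)**2 = (-14)**2 = 196)
(348 + (-172 - O))*l = (348 + (-172 - 1*(-57)))*196 = (348 + (-172 + 57))*196 = (348 - 115)*196 = 233*196 = 45668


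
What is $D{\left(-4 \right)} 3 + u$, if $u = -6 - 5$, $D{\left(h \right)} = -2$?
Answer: $-17$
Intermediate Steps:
$u = -11$ ($u = -6 - 5 = -11$)
$D{\left(-4 \right)} 3 + u = \left(-2\right) 3 - 11 = -6 - 11 = -17$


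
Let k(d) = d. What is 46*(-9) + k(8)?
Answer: -406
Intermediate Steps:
46*(-9) + k(8) = 46*(-9) + 8 = -414 + 8 = -406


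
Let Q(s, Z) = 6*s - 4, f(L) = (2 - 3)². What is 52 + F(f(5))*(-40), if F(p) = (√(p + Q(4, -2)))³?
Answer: 52 - 840*√21 ≈ -3797.4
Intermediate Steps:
f(L) = 1 (f(L) = (-1)² = 1)
Q(s, Z) = -4 + 6*s
F(p) = (20 + p)^(3/2) (F(p) = (√(p + (-4 + 6*4)))³ = (√(p + (-4 + 24)))³ = (√(p + 20))³ = (√(20 + p))³ = (20 + p)^(3/2))
52 + F(f(5))*(-40) = 52 + (20 + 1)^(3/2)*(-40) = 52 + 21^(3/2)*(-40) = 52 + (21*√21)*(-40) = 52 - 840*√21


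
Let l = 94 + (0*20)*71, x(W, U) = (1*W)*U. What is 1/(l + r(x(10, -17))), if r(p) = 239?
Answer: 1/333 ≈ 0.0030030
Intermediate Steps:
x(W, U) = U*W (x(W, U) = W*U = U*W)
l = 94 (l = 94 + 0*71 = 94 + 0 = 94)
1/(l + r(x(10, -17))) = 1/(94 + 239) = 1/333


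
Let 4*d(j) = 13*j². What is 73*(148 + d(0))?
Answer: 10804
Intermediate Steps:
d(j) = 13*j²/4 (d(j) = (13*j²)/4 = 13*j²/4)
73*(148 + d(0)) = 73*(148 + (13/4)*0²) = 73*(148 + (13/4)*0) = 73*(148 + 0) = 73*148 = 10804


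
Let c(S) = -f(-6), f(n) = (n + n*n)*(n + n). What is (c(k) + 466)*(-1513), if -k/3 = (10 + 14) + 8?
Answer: -1249738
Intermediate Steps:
f(n) = 2*n*(n + n²) (f(n) = (n + n²)*(2*n) = 2*n*(n + n²))
k = -96 (k = -3*((10 + 14) + 8) = -3*(24 + 8) = -3*32 = -96)
c(S) = 360 (c(S) = -2*(-6)²*(1 - 6) = -2*36*(-5) = -1*(-360) = 360)
(c(k) + 466)*(-1513) = (360 + 466)*(-1513) = 826*(-1513) = -1249738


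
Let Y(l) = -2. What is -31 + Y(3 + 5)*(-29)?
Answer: 27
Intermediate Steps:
-31 + Y(3 + 5)*(-29) = -31 - 2*(-29) = -31 + 58 = 27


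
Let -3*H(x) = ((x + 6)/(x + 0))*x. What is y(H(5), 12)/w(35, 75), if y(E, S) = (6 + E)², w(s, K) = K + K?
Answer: 49/1350 ≈ 0.036296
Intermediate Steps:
w(s, K) = 2*K
H(x) = -2 - x/3 (H(x) = -(x + 6)/(x + 0)*x/3 = -(6 + x)/x*x/3 = -(6 + x)/3 = -2 - x/3)
y(H(5), 12)/w(35, 75) = (6 + (-2 - ⅓*5))²/((2*75)) = (6 + (-2 - 5/3))²/150 = (6 - 11/3)²*(1/150) = (7/3)²*(1/150) = (49/9)*(1/150) = 49/1350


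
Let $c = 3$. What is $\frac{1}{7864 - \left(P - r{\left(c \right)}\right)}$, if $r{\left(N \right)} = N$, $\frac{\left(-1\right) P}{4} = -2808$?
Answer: $- \frac{1}{3365} \approx -0.00029718$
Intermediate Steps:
$P = 11232$ ($P = \left(-4\right) \left(-2808\right) = 11232$)
$\frac{1}{7864 - \left(P - r{\left(c \right)}\right)} = \frac{1}{7864 + \left(3 - 11232\right)} = \frac{1}{7864 - 11229} = \frac{1}{-3365} = - \frac{1}{3365}$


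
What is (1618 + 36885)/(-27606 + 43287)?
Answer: 38503/15681 ≈ 2.4554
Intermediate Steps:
(1618 + 36885)/(-27606 + 43287) = 38503/15681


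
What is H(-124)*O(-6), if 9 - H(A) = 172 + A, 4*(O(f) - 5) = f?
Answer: -273/2 ≈ -136.50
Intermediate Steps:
O(f) = 5 + f/4
H(A) = -163 - A (H(A) = 9 - (172 + A) = 9 + (-172 - A) = -163 - A)
H(-124)*O(-6) = (-163 - 1*(-124))*(5 + (¼)*(-6)) = (-163 + 124)*(5 - 3/2) = -39*7/2 = -273/2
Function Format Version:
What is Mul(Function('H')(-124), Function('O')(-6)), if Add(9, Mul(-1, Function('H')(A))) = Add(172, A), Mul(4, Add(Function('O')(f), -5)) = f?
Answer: Rational(-273, 2) ≈ -136.50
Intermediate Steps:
Function('O')(f) = Add(5, Mul(Rational(1, 4), f))
Function('H')(A) = Add(-163, Mul(-1, A)) (Function('H')(A) = Add(9, Mul(-1, Add(172, A))) = Add(9, Add(-172, Mul(-1, A))) = Add(-163, Mul(-1, A)))
Mul(Function('H')(-124), Function('O')(-6)) = Mul(Add(-163, Mul(-1, -124)), Add(5, Mul(Rational(1, 4), -6))) = Mul(Add(-163, 124), Add(5, Rational(-3, 2))) = Mul(-39, Rational(7, 2)) = Rational(-273, 2)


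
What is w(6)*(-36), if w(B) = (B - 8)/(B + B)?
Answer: 6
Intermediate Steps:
w(B) = (-8 + B)/(2*B) (w(B) = (-8 + B)/((2*B)) = (-8 + B)*(1/(2*B)) = (-8 + B)/(2*B))
w(6)*(-36) = ((½)*(-8 + 6)/6)*(-36) = ((½)*(⅙)*(-2))*(-36) = -⅙*(-36) = 6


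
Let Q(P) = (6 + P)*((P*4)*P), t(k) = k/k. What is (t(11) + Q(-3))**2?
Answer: 11881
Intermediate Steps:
t(k) = 1
Q(P) = 4*P**2*(6 + P) (Q(P) = (6 + P)*((4*P)*P) = (6 + P)*(4*P**2) = 4*P**2*(6 + P))
(t(11) + Q(-3))**2 = (1 + 4*(-3)**2*(6 - 3))**2 = (1 + 4*9*3)**2 = (1 + 108)**2 = 109**2 = 11881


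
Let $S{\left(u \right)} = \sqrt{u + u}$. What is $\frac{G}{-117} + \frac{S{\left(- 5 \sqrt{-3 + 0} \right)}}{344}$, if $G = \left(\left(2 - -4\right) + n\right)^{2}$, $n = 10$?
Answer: $- \frac{256}{117} + \frac{\sqrt[4]{3} \sqrt{10} \sqrt{- i}}{344} \approx -2.1795 - 0.0085547 i$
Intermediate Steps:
$G = 256$ ($G = \left(\left(2 - -4\right) + 10\right)^{2} = \left(\left(2 + 4\right) + 10\right)^{2} = \left(6 + 10\right)^{2} = 16^{2} = 256$)
$S{\left(u \right)} = \sqrt{2} \sqrt{u}$ ($S{\left(u \right)} = \sqrt{2 u} = \sqrt{2} \sqrt{u}$)
$\frac{G}{-117} + \frac{S{\left(- 5 \sqrt{-3 + 0} \right)}}{344} = \frac{256}{-117} + \frac{\sqrt{2} \sqrt{- 5 \sqrt{-3 + 0}}}{344} = 256 \left(- \frac{1}{117}\right) + \sqrt{2} \sqrt{- 5 \sqrt{-3}} \cdot \frac{1}{344} = - \frac{256}{117} + \sqrt{2} \sqrt{- 5 i \sqrt{3}} \cdot \frac{1}{344} = - \frac{256}{117} + \sqrt{2} \sqrt[4]{3} \sqrt{5} \sqrt{- i} \frac{1}{344} = - \frac{256}{117} + \sqrt[4]{3} \sqrt{10} \sqrt{- i} \frac{1}{344} = - \frac{256}{117} + \frac{\sqrt[4]{3} \sqrt{10} \sqrt{- i}}{344}$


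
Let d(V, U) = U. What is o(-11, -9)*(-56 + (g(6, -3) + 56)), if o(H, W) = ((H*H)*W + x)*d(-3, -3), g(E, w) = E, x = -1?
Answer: 19620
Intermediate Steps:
o(H, W) = 3 - 3*W*H**2 (o(H, W) = ((H*H)*W - 1)*(-3) = (H**2*W - 1)*(-3) = (W*H**2 - 1)*(-3) = (-1 + W*H**2)*(-3) = 3 - 3*W*H**2)
o(-11, -9)*(-56 + (g(6, -3) + 56)) = (3 - 3*(-9)*(-11)**2)*(-56 + (6 + 56)) = (3 - 3*(-9)*121)*(-56 + 62) = (3 + 3267)*6 = 3270*6 = 19620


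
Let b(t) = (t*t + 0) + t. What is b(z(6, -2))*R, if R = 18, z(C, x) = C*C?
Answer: 23976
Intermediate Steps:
z(C, x) = C²
b(t) = t + t² (b(t) = (t² + 0) + t = t² + t = t + t²)
b(z(6, -2))*R = (6²*(1 + 6²))*18 = (36*(1 + 36))*18 = (36*37)*18 = 1332*18 = 23976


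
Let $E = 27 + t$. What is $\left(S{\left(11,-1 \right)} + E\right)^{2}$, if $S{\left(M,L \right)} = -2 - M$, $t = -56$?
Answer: $1764$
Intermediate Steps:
$E = -29$ ($E = 27 - 56 = -29$)
$\left(S{\left(11,-1 \right)} + E\right)^{2} = \left(\left(-2 - 11\right) - 29\right)^{2} = \left(-13 - 29\right)^{2} = \left(-42\right)^{2} = 1764$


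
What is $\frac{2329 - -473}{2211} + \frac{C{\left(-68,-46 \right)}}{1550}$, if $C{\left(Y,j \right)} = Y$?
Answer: $\frac{698792}{571175} \approx 1.2234$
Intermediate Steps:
$\frac{2329 - -473}{2211} + \frac{C{\left(-68,-46 \right)}}{1550} = \frac{2329 - -473}{2211} - \frac{68}{1550} = \left(2329 + 473\right) \frac{1}{2211} - \frac{34}{775} = 2802 \cdot \frac{1}{2211} - \frac{34}{775} = \frac{934}{737} - \frac{34}{775} = \frac{698792}{571175}$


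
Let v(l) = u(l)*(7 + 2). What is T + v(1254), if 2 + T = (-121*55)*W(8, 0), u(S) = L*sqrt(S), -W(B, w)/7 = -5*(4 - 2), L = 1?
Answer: -465852 + 9*sqrt(1254) ≈ -4.6553e+5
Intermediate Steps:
W(B, w) = 70 (W(B, w) = -(-35)*(4 - 2) = -(-35)*2 = -7*(-10) = 70)
u(S) = sqrt(S) (u(S) = 1*sqrt(S) = sqrt(S))
v(l) = 9*sqrt(l) (v(l) = sqrt(l)*(7 + 2) = sqrt(l)*9 = 9*sqrt(l))
T = -465852 (T = -2 - 121*55*70 = -2 - 6655*70 = -2 - 465850 = -465852)
T + v(1254) = -465852 + 9*sqrt(1254)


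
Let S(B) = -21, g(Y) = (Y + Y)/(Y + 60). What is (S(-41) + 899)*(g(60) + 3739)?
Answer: 3283720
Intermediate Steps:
g(Y) = 2*Y/(60 + Y) (g(Y) = (2*Y)/(60 + Y) = 2*Y/(60 + Y))
(S(-41) + 899)*(g(60) + 3739) = (-21 + 899)*(2*60/(60 + 60) + 3739) = 878*(2*60/120 + 3739) = 878*(2*60*(1/120) + 3739) = 878*(1 + 3739) = 878*3740 = 3283720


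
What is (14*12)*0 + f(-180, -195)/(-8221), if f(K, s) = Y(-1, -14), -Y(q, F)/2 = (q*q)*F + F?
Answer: -56/8221 ≈ -0.0068118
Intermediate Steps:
Y(q, F) = -2*F - 2*F*q**2 (Y(q, F) = -2*((q*q)*F + F) = -2*(q**2*F + F) = -2*(F*q**2 + F) = -2*(F + F*q**2) = -2*F - 2*F*q**2)
f(K, s) = 56 (f(K, s) = -2*(-14)*(1 + (-1)**2) = -2*(-14)*(1 + 1) = -2*(-14)*2 = 56)
(14*12)*0 + f(-180, -195)/(-8221) = (14*12)*0 + 56/(-8221) = 168*0 + 56*(-1/8221) = 0 - 56/8221 = -56/8221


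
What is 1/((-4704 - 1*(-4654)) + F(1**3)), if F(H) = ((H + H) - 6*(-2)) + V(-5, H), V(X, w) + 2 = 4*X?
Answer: -1/58 ≈ -0.017241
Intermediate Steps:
V(X, w) = -2 + 4*X
F(H) = -10 + 2*H (F(H) = ((H + H) - 6*(-2)) + (-2 + 4*(-5)) = (2*H + 12) + (-2 - 20) = (12 + 2*H) - 22 = -10 + 2*H)
1/((-4704 - 1*(-4654)) + F(1**3)) = 1/((-4704 - 1*(-4654)) + (-10 + 2*1**3)) = 1/((-4704 + 4654) + (-10 + 2*1)) = 1/(-50 + (-10 + 2)) = 1/(-50 - 8) = 1/(-58) = -1/58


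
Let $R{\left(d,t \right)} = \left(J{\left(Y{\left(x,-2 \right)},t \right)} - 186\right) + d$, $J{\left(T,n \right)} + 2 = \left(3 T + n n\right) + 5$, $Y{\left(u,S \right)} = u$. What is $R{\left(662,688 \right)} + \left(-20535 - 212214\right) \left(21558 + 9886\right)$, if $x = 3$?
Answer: $-7318085724$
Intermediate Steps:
$J{\left(T,n \right)} = 3 + n^{2} + 3 T$ ($J{\left(T,n \right)} = -2 + \left(\left(3 T + n n\right) + 5\right) = -2 + \left(\left(3 T + n^{2}\right) + 5\right) = -2 + \left(\left(n^{2} + 3 T\right) + 5\right) = -2 + \left(5 + n^{2} + 3 T\right) = 3 + n^{2} + 3 T$)
$R{\left(d,t \right)} = -174 + d + t^{2}$ ($R{\left(d,t \right)} = \left(\left(3 + t^{2} + 3 \cdot 3\right) - 186\right) + d = \left(\left(3 + t^{2} + 9\right) - 186\right) + d = \left(\left(12 + t^{2}\right) - 186\right) + d = \left(-174 + t^{2}\right) + d = -174 + d + t^{2}$)
$R{\left(662,688 \right)} + \left(-20535 - 212214\right) \left(21558 + 9886\right) = \left(-174 + 662 + 688^{2}\right) + \left(-20535 - 212214\right) \left(21558 + 9886\right) = \left(-174 + 662 + 473344\right) - 7318559556 = 473832 - 7318559556 = -7318085724$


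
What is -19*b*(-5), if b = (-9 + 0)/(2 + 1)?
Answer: -285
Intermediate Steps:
b = -3 (b = -9/3 = -9*1/3 = -3)
-19*b*(-5) = -19*(-3)*(-5) = 57*(-5) = -285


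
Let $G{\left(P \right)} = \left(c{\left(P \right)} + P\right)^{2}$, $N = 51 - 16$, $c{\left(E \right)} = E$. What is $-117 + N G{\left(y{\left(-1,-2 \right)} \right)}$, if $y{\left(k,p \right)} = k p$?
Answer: $443$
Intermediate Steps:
$N = 35$ ($N = 51 - 16 = 35$)
$G{\left(P \right)} = 4 P^{2}$ ($G{\left(P \right)} = \left(P + P\right)^{2} = \left(2 P\right)^{2} = 4 P^{2}$)
$-117 + N G{\left(y{\left(-1,-2 \right)} \right)} = -117 + 35 \cdot 4 \left(\left(-1\right) \left(-2\right)\right)^{2} = -117 + 35 \cdot 4 \cdot 2^{2} = -117 + 35 \cdot 4 \cdot 4 = -117 + 35 \cdot 16 = -117 + 560 = 443$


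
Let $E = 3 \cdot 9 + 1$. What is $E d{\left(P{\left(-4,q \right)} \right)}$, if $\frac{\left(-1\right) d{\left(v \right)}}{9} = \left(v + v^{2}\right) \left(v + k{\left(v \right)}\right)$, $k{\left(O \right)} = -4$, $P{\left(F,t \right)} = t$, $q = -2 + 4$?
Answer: $3024$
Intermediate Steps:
$q = 2$
$E = 28$ ($E = 27 + 1 = 28$)
$d{\left(v \right)} = - 9 \left(-4 + v\right) \left(v + v^{2}\right)$ ($d{\left(v \right)} = - 9 \left(v + v^{2}\right) \left(v - 4\right) = - 9 \left(v + v^{2}\right) \left(-4 + v\right) = - 9 \left(-4 + v\right) \left(v + v^{2}\right)$)
$E d{\left(P{\left(-4,q \right)} \right)} = 28 \cdot 9 \cdot 2 \left(4 - 2^{2} + 3 \cdot 2\right) = 28 \cdot 9 \cdot 2 \left(4 - 4 + 6\right) = 28 \cdot 9 \cdot 2 \cdot 6 = 28 \cdot 108 = 3024$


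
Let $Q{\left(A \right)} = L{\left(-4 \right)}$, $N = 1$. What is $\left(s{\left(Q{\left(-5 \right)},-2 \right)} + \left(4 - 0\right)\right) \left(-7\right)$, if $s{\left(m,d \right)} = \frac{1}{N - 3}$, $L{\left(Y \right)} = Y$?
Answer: $- \frac{49}{2} \approx -24.5$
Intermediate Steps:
$Q{\left(A \right)} = -4$
$s{\left(m,d \right)} = - \frac{1}{2}$ ($s{\left(m,d \right)} = \frac{1}{1 - 3} = \frac{1}{-2} = - \frac{1}{2}$)
$\left(s{\left(Q{\left(-5 \right)},-2 \right)} + \left(4 - 0\right)\right) \left(-7\right) = \left(- \frac{1}{2} + \left(4 - 0\right)\right) \left(-7\right) = \left(- \frac{1}{2} + \left(4 + 0\right)\right) \left(-7\right) = \left(- \frac{1}{2} + 4\right) \left(-7\right) = \frac{7}{2} \left(-7\right) = - \frac{49}{2}$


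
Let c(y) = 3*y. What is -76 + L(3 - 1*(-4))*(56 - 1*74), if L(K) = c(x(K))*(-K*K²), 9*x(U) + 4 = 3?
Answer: -2134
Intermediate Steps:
x(U) = -⅑ (x(U) = -4/9 + (⅑)*3 = -4/9 + ⅓ = -⅑)
L(K) = K³/3 (L(K) = (3*(-⅑))*(-K*K²) = -(-1)*K³/3 = K³/3)
-76 + L(3 - 1*(-4))*(56 - 1*74) = -76 + ((3 - 1*(-4))³/3)*(56 - 1*74) = -76 + ((3 + 4)³/3)*(56 - 74) = -76 + ((⅓)*7³)*(-18) = -76 + ((⅓)*343)*(-18) = -76 + (343/3)*(-18) = -76 - 2058 = -2134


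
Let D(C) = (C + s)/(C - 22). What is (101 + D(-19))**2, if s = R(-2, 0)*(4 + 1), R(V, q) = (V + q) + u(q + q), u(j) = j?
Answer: 17388900/1681 ≈ 10344.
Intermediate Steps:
R(V, q) = V + 3*q (R(V, q) = (V + q) + (q + q) = (V + q) + 2*q = V + 3*q)
s = -10 (s = (-2 + 3*0)*(4 + 1) = (-2 + 0)*5 = -2*5 = -10)
D(C) = (-10 + C)/(-22 + C) (D(C) = (C - 10)/(C - 22) = (-10 + C)/(-22 + C))
(101 + D(-19))**2 = (101 + (-10 - 19)/(-22 - 19))**2 = (101 - 29/(-41))**2 = (101 - 1/41*(-29))**2 = (101 + 29/41)**2 = (4170/41)**2 = 17388900/1681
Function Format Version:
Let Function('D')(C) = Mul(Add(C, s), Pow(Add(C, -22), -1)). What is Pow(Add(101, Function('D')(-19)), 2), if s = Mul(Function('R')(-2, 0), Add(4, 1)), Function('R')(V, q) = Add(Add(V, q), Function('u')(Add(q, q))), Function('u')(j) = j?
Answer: Rational(17388900, 1681) ≈ 10344.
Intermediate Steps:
Function('R')(V, q) = Add(V, Mul(3, q)) (Function('R')(V, q) = Add(Add(V, q), Add(q, q)) = Add(Add(V, q), Mul(2, q)) = Add(V, Mul(3, q)))
s = -10 (s = Mul(Add(-2, Mul(3, 0)), Add(4, 1)) = Mul(Add(-2, 0), 5) = Mul(-2, 5) = -10)
Function('D')(C) = Mul(Pow(Add(-22, C), -1), Add(-10, C)) (Function('D')(C) = Mul(Add(C, -10), Pow(Add(C, -22), -1)) = Mul(Add(-10, C), Pow(Add(-22, C), -1)) = Mul(Pow(Add(-22, C), -1), Add(-10, C)))
Pow(Add(101, Function('D')(-19)), 2) = Pow(Add(101, Mul(Pow(Add(-22, -19), -1), Add(-10, -19))), 2) = Pow(Add(101, Mul(Pow(-41, -1), -29)), 2) = Pow(Add(101, Mul(Rational(-1, 41), -29)), 2) = Pow(Add(101, Rational(29, 41)), 2) = Pow(Rational(4170, 41), 2) = Rational(17388900, 1681)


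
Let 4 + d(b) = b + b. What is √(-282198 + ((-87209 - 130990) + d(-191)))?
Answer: I*√500783 ≈ 707.66*I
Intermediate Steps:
d(b) = -4 + 2*b (d(b) = -4 + (b + b) = -4 + 2*b)
√(-282198 + ((-87209 - 130990) + d(-191))) = √(-282198 + ((-87209 - 130990) + (-4 + 2*(-191)))) = √(-282198 + (-218199 + (-4 - 382))) = √(-282198 + (-218199 - 386)) = √(-282198 - 218585) = √(-500783) = I*√500783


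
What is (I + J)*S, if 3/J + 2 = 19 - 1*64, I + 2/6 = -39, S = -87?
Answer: 161095/47 ≈ 3427.6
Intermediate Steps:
I = -118/3 (I = -1/3 - 39 = -118/3 ≈ -39.333)
J = -3/47 (J = 3/(-2 + (19 - 1*64)) = 3/(-2 + (19 - 64)) = 3/(-2 - 45) = 3/(-47) = 3*(-1/47) = -3/47 ≈ -0.063830)
(I + J)*S = (-118/3 - 3/47)*(-87) = -5555/141*(-87) = 161095/47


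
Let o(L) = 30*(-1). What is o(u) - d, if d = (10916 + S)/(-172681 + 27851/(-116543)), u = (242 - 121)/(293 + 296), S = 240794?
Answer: -287204325245/10062394817 ≈ -28.542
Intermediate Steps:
u = 121/589 ≈ 0.20543
o(L) = -30
d = -14667519265/10062394817 (d = (10916 + 240794)/(-172681 + 27851/(-116543)) = 251710/(-172681 + 27851*(-1/116543)) = 251710/(-172681 - 27851/116543) = 251710/(-20124789634/116543) = 251710*(-116543/20124789634) = -14667519265/10062394817 ≈ -1.4577)
o(u) - d = -30 - 1*(-14667519265/10062394817) = -30 + 14667519265/10062394817 = -287204325245/10062394817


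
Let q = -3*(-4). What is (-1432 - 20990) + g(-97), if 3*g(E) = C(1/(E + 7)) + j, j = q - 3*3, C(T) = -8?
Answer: -67271/3 ≈ -22424.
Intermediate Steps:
q = 12
j = 3 (j = 12 - 3*3 = 12 - 9 = 3)
g(E) = -5/3 (g(E) = (-8 + 3)/3 = (1/3)*(-5) = -5/3)
(-1432 - 20990) + g(-97) = (-1432 - 20990) - 5/3 = -22422 - 5/3 = -67271/3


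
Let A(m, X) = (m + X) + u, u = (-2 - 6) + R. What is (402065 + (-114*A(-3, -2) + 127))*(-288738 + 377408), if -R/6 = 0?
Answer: 35793773580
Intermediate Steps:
R = 0 (R = -6*0 = 0)
u = -8 (u = (-2 - 6) + 0 = -8 + 0 = -8)
A(m, X) = -8 + X + m (A(m, X) = (m + X) - 8 = (X + m) - 8 = -8 + X + m)
(402065 + (-114*A(-3, -2) + 127))*(-288738 + 377408) = (402065 + (-114*(-8 - 2 - 3) + 127))*(-288738 + 377408) = (402065 + (-114*(-13) + 127))*88670 = (402065 + (1482 + 127))*88670 = (402065 + 1609)*88670 = 403674*88670 = 35793773580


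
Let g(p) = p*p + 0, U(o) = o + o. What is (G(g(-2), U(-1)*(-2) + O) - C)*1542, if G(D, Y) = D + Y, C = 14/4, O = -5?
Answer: -771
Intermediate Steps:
U(o) = 2*o
C = 7/2 (C = 14*(¼) = 7/2 ≈ 3.5000)
g(p) = p² (g(p) = p² + 0 = p²)
(G(g(-2), U(-1)*(-2) + O) - C)*1542 = (((-2)² + ((2*(-1))*(-2) - 5)) - 1*7/2)*1542 = ((4 + (-2*(-2) - 5)) - 7/2)*1542 = ((4 + (4 - 5)) - 7/2)*1542 = ((4 - 1) - 7/2)*1542 = (3 - 7/2)*1542 = -½*1542 = -771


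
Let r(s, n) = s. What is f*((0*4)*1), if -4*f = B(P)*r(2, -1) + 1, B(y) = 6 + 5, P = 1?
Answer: 0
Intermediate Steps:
B(y) = 11
f = -23/4 (f = -(11*2 + 1)/4 = -(22 + 1)/4 = -¼*23 = -23/4 ≈ -5.7500)
f*((0*4)*1) = -23*0*4/4 = -0 = -23/4*0 = 0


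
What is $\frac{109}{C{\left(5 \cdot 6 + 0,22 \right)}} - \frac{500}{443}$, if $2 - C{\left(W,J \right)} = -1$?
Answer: $\frac{46787}{1329} \approx 35.205$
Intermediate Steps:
$C{\left(W,J \right)} = 3$ ($C{\left(W,J \right)} = 2 - -1 = 2 + 1 = 3$)
$\frac{109}{C{\left(5 \cdot 6 + 0,22 \right)}} - \frac{500}{443} = \frac{109}{3} - \frac{500}{443} = \frac{46787}{1329}$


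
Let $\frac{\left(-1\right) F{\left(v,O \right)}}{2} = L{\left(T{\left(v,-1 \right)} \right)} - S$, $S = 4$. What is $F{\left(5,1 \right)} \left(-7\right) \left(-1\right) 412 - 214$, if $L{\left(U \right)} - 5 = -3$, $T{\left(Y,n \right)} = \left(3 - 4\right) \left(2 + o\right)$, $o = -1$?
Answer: $11322$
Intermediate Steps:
$T{\left(Y,n \right)} = -1$ ($T{\left(Y,n \right)} = \left(3 - 4\right) \left(2 - 1\right) = \left(-1\right) 1 = -1$)
$L{\left(U \right)} = 2$ ($L{\left(U \right)} = 5 - 3 = 2$)
$F{\left(v,O \right)} = 4$ ($F{\left(v,O \right)} = - 2 \left(2 - 4\right) = \left(-2\right) \left(-2\right) = 4$)
$F{\left(5,1 \right)} \left(-7\right) \left(-1\right) 412 - 214 = 4 \left(-7\right) \left(-1\right) 412 - 214 = \left(-28\right) \left(-1\right) 412 - 214 = 28 \cdot 412 - 214 = 11536 - 214 = 11322$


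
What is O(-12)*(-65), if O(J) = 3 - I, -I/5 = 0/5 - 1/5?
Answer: -130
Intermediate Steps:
I = 1 (I = -5*(0/5 - 1/5) = -5*(0*(⅕) - 1*⅕) = -5*(0 - ⅕) = -5*(-⅕) = 1)
O(J) = 2 (O(J) = 3 - 1*1 = 3 - 1 = 2)
O(-12)*(-65) = 2*(-65) = -130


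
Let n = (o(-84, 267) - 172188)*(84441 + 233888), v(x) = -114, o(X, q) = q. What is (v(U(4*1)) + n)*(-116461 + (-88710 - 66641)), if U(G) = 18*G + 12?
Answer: 14875574954712876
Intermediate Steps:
U(G) = 12 + 18*G
n = -54727440009 (n = (267 - 172188)*(84441 + 233888) = -171921*318329 = -54727440009)
(v(U(4*1)) + n)*(-116461 + (-88710 - 66641)) = (-114 - 54727440009)*(-116461 + (-88710 - 66641)) = -54727440123*(-116461 - 155351) = -54727440123*(-271812) = 14875574954712876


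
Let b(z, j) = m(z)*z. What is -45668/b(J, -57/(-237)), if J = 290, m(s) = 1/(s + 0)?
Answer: -45668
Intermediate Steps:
m(s) = 1/s
b(z, j) = 1 (b(z, j) = z/z = 1)
-45668/b(J, -57/(-237)) = -45668/1 = -45668*1 = -45668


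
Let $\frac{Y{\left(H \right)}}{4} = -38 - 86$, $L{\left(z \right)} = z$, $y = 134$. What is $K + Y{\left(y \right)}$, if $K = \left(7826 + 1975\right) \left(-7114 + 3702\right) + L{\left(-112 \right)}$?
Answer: $-33441620$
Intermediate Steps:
$K = -33441124$ ($K = \left(7826 + 1975\right) \left(-7114 + 3702\right) - 112 = 9801 \left(-3412\right) - 112 = -33441012 - 112 = -33441124$)
$Y{\left(H \right)} = -496$ ($Y{\left(H \right)} = 4 \left(-38 - 86\right) = 4 \left(-124\right) = -496$)
$K + Y{\left(y \right)} = -33441124 - 496 = -33441620$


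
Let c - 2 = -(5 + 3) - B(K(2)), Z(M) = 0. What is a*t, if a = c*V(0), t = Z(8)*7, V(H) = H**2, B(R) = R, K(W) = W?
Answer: 0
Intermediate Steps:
c = -8 (c = 2 + (-(5 + 3) - 1*2) = 2 + (-1*8 - 2) = 2 + (-8 - 2) = 2 - 10 = -8)
t = 0 (t = 0*7 = 0)
a = 0 (a = -8*0**2 = -8*0 = 0)
a*t = 0*0 = 0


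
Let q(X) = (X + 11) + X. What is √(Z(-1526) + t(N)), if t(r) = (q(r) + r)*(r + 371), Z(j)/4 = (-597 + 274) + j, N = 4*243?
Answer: √3923565 ≈ 1980.8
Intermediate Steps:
q(X) = 11 + 2*X (q(X) = (11 + X) + X = 11 + 2*X)
N = 972
Z(j) = -1292 + 4*j (Z(j) = 4*((-597 + 274) + j) = 4*(-323 + j) = -1292 + 4*j)
t(r) = (11 + 3*r)*(371 + r) (t(r) = ((11 + 2*r) + r)*(r + 371) = (11 + 3*r)*(371 + r))
√(Z(-1526) + t(N)) = √((-1292 + 4*(-1526)) + (4081 + 3*972² + 1124*972)) = √((-1292 - 6104) + (4081 + 3*944784 + 1092528)) = √(-7396 + (4081 + 2834352 + 1092528)) = √(-7396 + 3930961) = √3923565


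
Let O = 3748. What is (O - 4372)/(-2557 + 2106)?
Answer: 624/451 ≈ 1.3836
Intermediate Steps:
(O - 4372)/(-2557 + 2106) = (3748 - 4372)/(-2557 + 2106) = -624/(-451) = -624*(-1/451) = 624/451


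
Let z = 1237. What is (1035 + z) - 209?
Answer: 2063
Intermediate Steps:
(1035 + z) - 209 = (1035 + 1237) - 209 = 2272 - 209 = 2063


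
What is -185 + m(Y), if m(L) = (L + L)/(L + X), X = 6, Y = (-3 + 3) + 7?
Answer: -2391/13 ≈ -183.92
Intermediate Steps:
Y = 7 (Y = 0 + 7 = 7)
m(L) = 2*L/(6 + L) (m(L) = (L + L)/(L + 6) = (2*L)/(6 + L) = 2*L/(6 + L))
-185 + m(Y) = -185 + 2*7/(6 + 7) = -185 + 2*7/13 = -185 + 2*7*(1/13) = -185 + 14/13 = -2391/13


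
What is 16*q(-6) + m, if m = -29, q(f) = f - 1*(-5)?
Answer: -45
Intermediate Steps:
q(f) = 5 + f (q(f) = f + 5 = 5 + f)
16*q(-6) + m = 16*(5 - 6) - 29 = 16*(-1) - 29 = -16 - 29 = -45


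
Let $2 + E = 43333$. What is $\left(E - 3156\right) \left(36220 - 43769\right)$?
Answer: $-303281075$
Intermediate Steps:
$E = 43331$ ($E = -2 + 43333 = 43331$)
$\left(E - 3156\right) \left(36220 - 43769\right) = \left(43331 - 3156\right) \left(36220 - 43769\right) = 40175 \left(-7549\right) = -303281075$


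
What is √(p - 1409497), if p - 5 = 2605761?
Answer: √1196269 ≈ 1093.7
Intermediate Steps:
p = 2605766 (p = 5 + 2605761 = 2605766)
√(p - 1409497) = √(2605766 - 1409497) = √1196269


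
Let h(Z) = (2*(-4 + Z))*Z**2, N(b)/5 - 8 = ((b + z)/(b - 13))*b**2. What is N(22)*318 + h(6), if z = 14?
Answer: 3091104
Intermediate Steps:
N(b) = 40 + 5*b**2*(14 + b)/(-13 + b) (N(b) = 40 + 5*(((b + 14)/(b - 13))*b**2) = 40 + 5*(((14 + b)/(-13 + b))*b**2) = 40 + 5*(b**2*(14 + b)/(-13 + b)) = 40 + 5*b**2*(14 + b)/(-13 + b))
h(Z) = Z**2*(-8 + 2*Z) (h(Z) = (-8 + 2*Z)*Z**2 = Z**2*(-8 + 2*Z))
N(22)*318 + h(6) = (5*(-104 + 22**3 + 8*22 + 14*22**2)/(-13 + 22))*318 + 2*6**2*(-4 + 6) = (5*(-104 + 10648 + 176 + 14*484)/9)*318 + 2*36*2 = (5*(1/9)*(-104 + 10648 + 176 + 6776))*318 + 144 = (5*(1/9)*17496)*318 + 144 = 9720*318 + 144 = 3090960 + 144 = 3091104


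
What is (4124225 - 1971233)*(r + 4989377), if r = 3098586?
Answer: 17413319635296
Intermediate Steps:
(4124225 - 1971233)*(r + 4989377) = (4124225 - 1971233)*(3098586 + 4989377) = 2152992*8087963 = 17413319635296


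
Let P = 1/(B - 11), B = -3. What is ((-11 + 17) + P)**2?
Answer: 6889/196 ≈ 35.148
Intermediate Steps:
P = -1/14 (P = 1/(-3 - 11) = 1/(-14) = -1/14 ≈ -0.071429)
((-11 + 17) + P)**2 = ((-11 + 17) - 1/14)**2 = (6 - 1/14)**2 = (83/14)**2 = 6889/196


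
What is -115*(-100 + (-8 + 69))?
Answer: 4485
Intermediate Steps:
-115*(-100 + (-8 + 69)) = -115*(-100 + 61) = -115*(-39) = 4485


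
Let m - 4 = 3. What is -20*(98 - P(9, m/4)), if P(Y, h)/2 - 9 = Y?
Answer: -1240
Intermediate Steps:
m = 7 (m = 4 + 3 = 7)
P(Y, h) = 18 + 2*Y
-20*(98 - P(9, m/4)) = -20*(98 - (18 + 2*9)) = -20*(98 - (18 + 18)) = -20*(98 - 1*36) = -20*(98 - 36) = -20*62 = -1240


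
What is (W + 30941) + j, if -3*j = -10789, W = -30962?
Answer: 10726/3 ≈ 3575.3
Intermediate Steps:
j = 10789/3 (j = -⅓*(-10789) = 10789/3 ≈ 3596.3)
(W + 30941) + j = (-30962 + 30941) + 10789/3 = -21 + 10789/3 = 10726/3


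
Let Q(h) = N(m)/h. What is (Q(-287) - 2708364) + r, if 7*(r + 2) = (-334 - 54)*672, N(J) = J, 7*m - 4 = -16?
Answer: -5515938514/2009 ≈ -2.7456e+6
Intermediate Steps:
m = -12/7 (m = 4/7 + (⅐)*(-16) = 4/7 - 16/7 = -12/7 ≈ -1.7143)
r = -37250 (r = -2 + ((-334 - 54)*672)/7 = -2 + (-388*672)/7 = -2 + (⅐)*(-260736) = -2 - 37248 = -37250)
Q(h) = -12/(7*h)
(Q(-287) - 2708364) + r = (-12/7/(-287) - 2708364) - 37250 = (-12/7*(-1/287) - 2708364) - 37250 = (12/2009 - 2708364) - 37250 = -5441103264/2009 - 37250 = -5515938514/2009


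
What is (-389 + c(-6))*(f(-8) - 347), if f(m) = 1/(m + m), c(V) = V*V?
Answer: 1960209/16 ≈ 1.2251e+5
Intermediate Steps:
c(V) = V²
f(m) = 1/(2*m)
(-389 + c(-6))*(f(-8) - 347) = (-389 + (-6)²)*((½)/(-8) - 347) = (-389 + 36)*((½)*(-⅛) - 347) = -353*(-1/16 - 347) = -353*(-5553/16) = 1960209/16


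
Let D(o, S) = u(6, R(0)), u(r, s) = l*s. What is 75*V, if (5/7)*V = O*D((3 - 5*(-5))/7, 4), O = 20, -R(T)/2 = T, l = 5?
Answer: 0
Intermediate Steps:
R(T) = -2*T
u(r, s) = 5*s
D(o, S) = 0 (D(o, S) = 5*(-2*0) = 5*0 = 0)
V = 0 (V = 7*(20*0)/5 = (7/5)*0 = 0)
75*V = 75*0 = 0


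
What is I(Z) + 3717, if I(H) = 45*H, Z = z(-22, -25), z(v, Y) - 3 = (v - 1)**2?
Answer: 27657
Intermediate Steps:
z(v, Y) = 3 + (-1 + v)**2 (z(v, Y) = 3 + (v - 1)**2 = 3 + (-1 + v)**2)
Z = 532 (Z = 3 + (-1 - 22)**2 = 3 + (-23)**2 = 3 + 529 = 532)
I(Z) + 3717 = 45*532 + 3717 = 23940 + 3717 = 27657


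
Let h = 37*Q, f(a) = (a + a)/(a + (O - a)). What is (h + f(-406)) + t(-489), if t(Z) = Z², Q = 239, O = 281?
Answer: 69677072/281 ≈ 2.4796e+5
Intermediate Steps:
f(a) = 2*a/281 (f(a) = (a + a)/(a + (281 - a)) = (2*a)/281 = (2*a)*(1/281) = 2*a/281)
h = 8843 (h = 37*239 = 8843)
(h + f(-406)) + t(-489) = (8843 + (2/281)*(-406)) + (-489)² = (8843 - 812/281) + 239121 = 2484071/281 + 239121 = 69677072/281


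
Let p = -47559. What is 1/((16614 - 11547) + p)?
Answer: -1/42492 ≈ -2.3534e-5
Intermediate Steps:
1/((16614 - 11547) + p) = 1/((16614 - 11547) - 47559) = 1/(5067 - 47559) = 1/(-42492) = -1/42492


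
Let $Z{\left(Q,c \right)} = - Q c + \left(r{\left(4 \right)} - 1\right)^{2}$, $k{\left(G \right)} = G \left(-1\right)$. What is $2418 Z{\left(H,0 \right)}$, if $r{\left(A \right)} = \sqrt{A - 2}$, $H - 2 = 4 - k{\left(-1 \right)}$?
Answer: $7254 - 4836 \sqrt{2} \approx 414.86$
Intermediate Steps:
$k{\left(G \right)} = - G$
$H = 5$ ($H = 2 + \left(4 - \left(-1\right) \left(-1\right)\right) = 2 + \left(4 - 1\right) = 2 + 3 = 5$)
$r{\left(A \right)} = \sqrt{-2 + A}$
$Z{\left(Q,c \right)} = \left(-1 + \sqrt{2}\right)^{2} - Q c$ ($Z{\left(Q,c \right)} = - Q c + \left(\sqrt{-2 + 4} - 1\right)^{2} = - Q c + \left(\sqrt{2} - 1\right)^{2} = - Q c + \left(-1 + \sqrt{2}\right)^{2} = \left(-1 + \sqrt{2}\right)^{2} - Q c$)
$2418 Z{\left(H,0 \right)} = 2418 \left(\left(1 - \sqrt{2}\right)^{2} - 5 \cdot 0\right) = 2418 \left(\left(1 - \sqrt{2}\right)^{2} + 0\right) = 2418 \left(1 - \sqrt{2}\right)^{2}$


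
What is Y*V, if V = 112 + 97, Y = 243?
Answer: 50787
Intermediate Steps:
V = 209
Y*V = 243*209 = 50787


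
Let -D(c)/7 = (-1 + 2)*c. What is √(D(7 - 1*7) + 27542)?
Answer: √27542 ≈ 165.96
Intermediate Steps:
D(c) = -7*c (D(c) = -7*(-1 + 2)*c = -7*c)
√(D(7 - 1*7) + 27542) = √(-7*(7 - 1*7) + 27542) = √(-7*(7 - 7) + 27542) = √(-7*0 + 27542) = √(0 + 27542) = √27542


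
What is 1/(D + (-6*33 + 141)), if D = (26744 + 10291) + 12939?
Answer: 1/49917 ≈ 2.0033e-5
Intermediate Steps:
D = 49974 (D = 37035 + 12939 = 49974)
1/(D + (-6*33 + 141)) = 1/(49974 + (-6*33 + 141)) = 1/(49974 + (-198 + 141)) = 1/(49974 - 57) = 1/49917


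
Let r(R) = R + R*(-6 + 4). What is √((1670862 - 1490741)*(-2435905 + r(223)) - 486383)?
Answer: I*√438798297871 ≈ 6.6242e+5*I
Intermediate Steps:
r(R) = -R (r(R) = R + R*(-2) = R - 2*R = -R)
√((1670862 - 1490741)*(-2435905 + r(223)) - 486383) = √((1670862 - 1490741)*(-2435905 - 1*223) - 486383) = √(180121*(-2435905 - 223) - 486383) = √(180121*(-2436128) - 486383) = √(-438797811488 - 486383) = √(-438798297871) = I*√438798297871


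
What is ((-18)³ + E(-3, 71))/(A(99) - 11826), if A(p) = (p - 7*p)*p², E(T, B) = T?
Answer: 389/388908 ≈ 0.0010002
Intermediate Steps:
A(p) = -6*p³ (A(p) = (-6*p)*p² = -6*p³)
((-18)³ + E(-3, 71))/(A(99) - 11826) = ((-18)³ - 3)/(-6*99³ - 11826) = (-5832 - 3)/(-6*970299 - 11826) = -5835/(-5821794 - 11826) = -5835/(-5833620) = -5835*(-1/5833620) = 389/388908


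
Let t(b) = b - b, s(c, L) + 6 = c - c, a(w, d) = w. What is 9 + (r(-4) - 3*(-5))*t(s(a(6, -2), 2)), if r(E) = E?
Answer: 9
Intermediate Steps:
s(c, L) = -6 (s(c, L) = -6 + (c - c) = -6 + 0 = -6)
t(b) = 0
9 + (r(-4) - 3*(-5))*t(s(a(6, -2), 2)) = 9 + (-4 - 3*(-5))*0 = 9 + (-4 + 15)*0 = 9 + 11*0 = 9 + 0 = 9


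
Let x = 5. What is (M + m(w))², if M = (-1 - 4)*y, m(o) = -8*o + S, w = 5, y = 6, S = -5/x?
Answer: 5041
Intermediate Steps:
S = -1 (S = -5/5 = -5*⅕ = -1)
m(o) = -1 - 8*o (m(o) = -8*o - 1 = -1 - 8*o)
M = -30 (M = (-1 - 4)*6 = -5*6 = -30)
(M + m(w))² = (-30 + (-1 - 8*5))² = (-30 + (-1 - 40))² = (-30 - 41)² = (-71)² = 5041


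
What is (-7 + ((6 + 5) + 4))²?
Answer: 64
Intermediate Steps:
(-7 + ((6 + 5) + 4))² = (-7 + (11 + 4))² = (-7 + 15)² = 8² = 64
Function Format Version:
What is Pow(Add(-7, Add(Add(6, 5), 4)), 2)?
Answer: 64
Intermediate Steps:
Pow(Add(-7, Add(Add(6, 5), 4)), 2) = Pow(Add(-7, Add(11, 4)), 2) = Pow(Add(-7, 15), 2) = Pow(8, 2) = 64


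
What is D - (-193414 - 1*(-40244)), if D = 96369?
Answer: 249539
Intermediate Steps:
D - (-193414 - 1*(-40244)) = 96369 - (-193414 - 1*(-40244)) = 96369 - (-193414 + 40244) = 96369 - 1*(-153170) = 96369 + 153170 = 249539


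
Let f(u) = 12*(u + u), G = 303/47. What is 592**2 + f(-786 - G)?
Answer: 15577928/47 ≈ 3.3145e+5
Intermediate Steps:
G = 303/47 (G = 303*(1/47) = 303/47 ≈ 6.4468)
f(u) = 24*u (f(u) = 12*(2*u) = 24*u)
592**2 + f(-786 - G) = 592**2 + 24*(-786 - 1*303/47) = 350464 + 24*(-786 - 303/47) = 350464 + 24*(-37245/47) = 350464 - 893880/47 = 15577928/47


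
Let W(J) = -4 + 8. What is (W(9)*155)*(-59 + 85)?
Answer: 16120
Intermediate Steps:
W(J) = 4
(W(9)*155)*(-59 + 85) = (4*155)*(-59 + 85) = 620*26 = 16120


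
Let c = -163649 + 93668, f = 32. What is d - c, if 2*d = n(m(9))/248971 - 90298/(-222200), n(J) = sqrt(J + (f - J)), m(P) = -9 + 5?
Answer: 15549823349/222200 + 2*sqrt(2)/248971 ≈ 69981.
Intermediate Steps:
m(P) = -4
n(J) = 4*sqrt(2) (n(J) = sqrt(J + (32 - J)) = sqrt(32) = 4*sqrt(2))
d = 45149/222200 + 2*sqrt(2)/248971 (d = ((4*sqrt(2))/248971 - 90298/(-222200))/2 = ((4*sqrt(2))*(1/248971) - 90298*(-1/222200))/2 = (4*sqrt(2)/248971 + 45149/111100)/2 = (45149/111100 + 4*sqrt(2)/248971)/2 = 45149/222200 + 2*sqrt(2)/248971 ≈ 0.20320)
c = -69981
d - c = (45149/222200 + 2*sqrt(2)/248971) - 1*(-69981) = (45149/222200 + 2*sqrt(2)/248971) + 69981 = 15549823349/222200 + 2*sqrt(2)/248971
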